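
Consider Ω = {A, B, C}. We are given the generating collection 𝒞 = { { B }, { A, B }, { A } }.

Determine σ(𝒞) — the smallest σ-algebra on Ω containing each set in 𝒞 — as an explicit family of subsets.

Seed the family with 𝒞 together with ∅ and Ω: { ∅, { A }, { B }, { A, B }, Ω }.
Step 1. New:
  { C }  = { A, B }ᶜ
  { A, C }  = { B }ᶜ
  { B, C }  = { A }ᶜ
  (now 8)
After Step 2 the family is unchanged; done.

Therefore σ(𝒞) = { ∅, { A }, { B }, { C }, { A, B }, { A, C }, { B, C }, Ω } (|σ(𝒞)| = 8).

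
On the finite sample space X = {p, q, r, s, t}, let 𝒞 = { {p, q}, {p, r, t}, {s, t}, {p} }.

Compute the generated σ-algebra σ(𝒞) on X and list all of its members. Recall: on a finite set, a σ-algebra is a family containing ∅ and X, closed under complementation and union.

σ(𝒞) = { {}, {p}, {q}, {r}, {s}, {t}, {p, q}, {p, r}, {p, s}, {p, t}, {q, r}, {q, s}, {q, t}, {r, s}, {r, t}, {s, t}, {p, q, r}, {p, q, s}, {p, q, t}, {p, r, s}, {p, r, t}, {p, s, t}, {q, r, s}, {q, r, t}, {q, s, t}, {r, s, t}, {p, q, r, s}, {p, q, r, t}, {p, q, s, t}, {p, r, s, t}, {q, r, s, t}, X }

Working:
Take S₀ = 𝒞 ∪ {∅, X} = { {}, {p}, {p, q}, {s, t}, {p, r, t}, X }.
Pass 1: +8 →
  {q, s}  = complement {p, r, t}
  {p, q, r}  = complement {s, t}
  {p, s, t}  = {s, t} ∪ {p}
  {r, s, t}  = complement {p, q}
  {p, q, r, t}  = {p, q} ∪ {p, r, t}
  {p, q, s, t}  = {s, t} ∪ {p, q}
  {p, r, s, t}  = {s, t} ∪ {p, r, t}
  {q, r, s, t}  = complement {p}
Pass 2 (7 new):
  {q}  = complement {p, r, s, t}
  {r}  = complement {p, q, s, t}
  {s}  = complement {p, q, r, t}
  {q, r}  = complement {p, s, t}
  {p, q, s}  = {p, q} ∪ {q, s}
  {q, s, t}  = {s, t} ∪ {q, s}
  {p, q, r, s}  = {p, q, r} ∪ {q, s}
Pass 3: 6 new —
  {t}  = complement {p, q, r, s}
  {p, r}  = complement {q, s, t}
  {p, s}  = {s} ∪ {p}
  {r, s}  = {r} ∪ {s}
  {r, t}  = complement {p, q, s}
  {q, r, s}  = {q, s} ∪ {r}
Pass 4: +5 →
  {p, t}  = complement {q, r, s}
  {q, t}  = {q} ∪ {t}
  {p, q, t}  = complement {r, s}
  {p, r, s}  = {r, s} ∪ {p, s}
  {q, r, t}  = complement {p, s}
Pass 5 adds nothing — fixpoint reached.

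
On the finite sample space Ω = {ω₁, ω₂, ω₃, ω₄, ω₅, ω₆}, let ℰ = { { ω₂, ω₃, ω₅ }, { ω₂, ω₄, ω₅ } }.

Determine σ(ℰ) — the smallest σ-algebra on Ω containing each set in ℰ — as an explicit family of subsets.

Start: ℰ ∪ {∅, Ω} = { {  }, { ω₂, ω₃, ω₅ }, { ω₂, ω₄, ω₅ }, Ω }.
Pass 1 adds 3:
  { ω₁, ω₃, ω₆ }  = Ω∖{ ω₂, ω₄, ω₅ }
  { ω₁, ω₄, ω₆ }  = Ω∖{ ω₂, ω₃, ω₅ }
  { ω₂, ω₃, ω₄, ω₅ }  = { ω₂, ω₄, ω₅ } ∪ { ω₂, ω₃, ω₅ }
  |family| = 7
Pass 2 adds 4:
  { ω₁, ω₆ }  = Ω∖{ ω₂, ω₃, ω₄, ω₅ }
  { ω₁, ω₃, ω₄, ω₆ }  = { ω₁, ω₃, ω₆ } ∪ { ω₁, ω₄, ω₆ }
  { ω₁, ω₂, ω₃, ω₅, ω₆ }  = { ω₂, ω₃, ω₅ } ∪ { ω₁, ω₃, ω₆ }
  { ω₁, ω₂, ω₄, ω₅, ω₆ }  = { ω₁, ω₄, ω₆ } ∪ { ω₂, ω₄, ω₅ }
  |family| = 11
Pass 3 (3 new):
  { ω₃ }  = Ω∖{ ω₁, ω₂, ω₄, ω₅, ω₆ }
  { ω₄ }  = Ω∖{ ω₁, ω₂, ω₃, ω₅, ω₆ }
  { ω₂, ω₅ }  = Ω∖{ ω₁, ω₃, ω₄, ω₆ }
  |family| = 14
Pass 4 (2 new):
  { ω₃, ω₄ }  = { ω₃ } ∪ { ω₄ }
  { ω₁, ω₂, ω₅, ω₆ }  = { ω₂, ω₅ } ∪ { ω₁, ω₆ }
  |family| = 16
Pass 5 adds nothing — fixpoint reached.

σ(ℰ) = { {  }, { ω₃ }, { ω₄ }, { ω₁, ω₆ }, { ω₂, ω₅ }, { ω₃, ω₄ }, { ω₁, ω₃, ω₆ }, { ω₁, ω₄, ω₆ }, { ω₂, ω₃, ω₅ }, { ω₂, ω₄, ω₅ }, { ω₁, ω₂, ω₅, ω₆ }, { ω₁, ω₃, ω₄, ω₆ }, { ω₂, ω₃, ω₄, ω₅ }, { ω₁, ω₂, ω₃, ω₅, ω₆ }, { ω₁, ω₂, ω₄, ω₅, ω₆ }, Ω }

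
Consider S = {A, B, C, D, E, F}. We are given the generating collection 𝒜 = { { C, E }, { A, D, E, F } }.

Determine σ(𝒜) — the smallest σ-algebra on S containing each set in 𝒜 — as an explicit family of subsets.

Start: 𝒜 ∪ {∅, S} = { {}, { C, E }, { A, D, E, F }, S }.
Pass 1: 3 new —
  { B, C }  = S∖{ A, D, E, F }
  { A, B, D, F }  = S∖{ C, E }
  { A, C, D, E, F }  = { C, E } ∪ { A, D, E, F }
  — 7 sets.
Pass 2: +4 →
  { B }  = S∖{ A, C, D, E, F }
  { B, C, E }  = { B, C } ∪ { C, E }
  { A, B, C, D, F }  = { A, B, D, F } ∪ { B, C }
  { A, B, D, E, F }  = { A, B, D, F } ∪ { A, D, E, F }
  — 11 sets.
Pass 3 (3 new):
  { C }  = S∖{ A, B, D, E, F }
  { E }  = S∖{ A, B, C, D, F }
  { A, D, F }  = S∖{ B, C, E }
  — 14 sets.
Pass 4: 2 new —
  { B, E }  = { B } ∪ { E }
  { A, C, D, F }  = { C } ∪ { A, D, F }
  — 16 sets.
Pass 5: already closed under ᶜ and ∪.

|σ(𝒜)| = 16.  σ(𝒜) = { {}, { B }, { C }, { E }, { B, C }, { B, E }, { C, E }, { A, D, F }, { B, C, E }, { A, B, D, F }, { A, C, D, F }, { A, D, E, F }, { A, B, C, D, F }, { A, B, D, E, F }, { A, C, D, E, F }, S }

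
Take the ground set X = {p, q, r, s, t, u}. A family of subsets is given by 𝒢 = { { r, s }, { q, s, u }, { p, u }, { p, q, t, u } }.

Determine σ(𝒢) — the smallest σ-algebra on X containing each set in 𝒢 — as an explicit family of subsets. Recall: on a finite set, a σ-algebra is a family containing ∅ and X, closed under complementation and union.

Initial family (6 sets): { {  }, { p, u }, { r, s }, { q, s, u }, { p, q, t, u }, X }.
Step 1. New:
  { p, r, t }  = { q, s, u }ᶜ
  { p, q, s, u }  = { q, s, u } ∪ { p, u }
  { p, r, s, u }  = { r, s } ∪ { p, u }
  { q, r, s, t }  = { p, u }ᶜ
  { q, r, s, u }  = { q, s, u } ∪ { r, s }
  { p, q, s, t, u }  = { q, s, u } ∪ { p, q, t, u }
  [12 total]
Step 2: +11 →
  { r }  = { p, q, s, t, u }ᶜ
  { p, t }  = { q, r, s, u }ᶜ
  { q, t }  = { p, r, s, u }ᶜ
  { r, t }  = { p, q, s, u }ᶜ
  { p, r, s, t }  = { r, s } ∪ { p, r, t }
  { p, r, t, u }  = { p, u } ∪ { p, r, t }
  { p, q, r, s, t }  = { p, r, t } ∪ { q, r, s, t }
  { p, q, r, s, u }  = { q, s, u } ∪ { p, r, s, u }
  { p, q, r, t, u }  = { p, r, t } ∪ { p, q, t, u }
  { p, r, s, t, u }  = { p, r, t } ∪ { p, r, s, u }
  { q, r, s, t, u }  = { q, s, u } ∪ { q, r, s, t }
  [23 total]
Step 3: 14 new —
  { p }  = { q, r, s, t, u }ᶜ
  { q }  = { p, r, s, t, u }ᶜ
  { s }  = { p, q, r, t, u }ᶜ
  { t }  = { p, q, r, s, u }ᶜ
  { u }  = { p, q, r, s, t }ᶜ
  { q, s }  = { p, r, t, u }ᶜ
  { q, u }  = { p, r, s, t }ᶜ
  { p, q, t }  = { q, t } ∪ { p, t }
  { p, r, u }  = { p, u } ∪ { r }
  { p, t, u }  = { p, u } ∪ { p, t }
  { q, r, t }  = { q, t } ∪ { r, t }
  { r, s, t }  = { r, s } ∪ { r, t }
  { p, q, r, t }  = { q, t } ∪ { p, r, t }
  { q, s, t, u }  = { q, s, u } ∪ { q, t }
  [37 total]
Step 4: 24 new —
  { p, q }  = { p } ∪ { q }
  { p, r }  = { q, s, t, u }ᶜ
  { p, s }  = { p } ∪ { s }
  { q, r }  = { q } ∪ { r }
  { r, u }  = { u } ∪ { r }
  { s, t }  = { t } ∪ { s }
  { s, u }  = { p, q, r, t }ᶜ
  { t, u }  = { u } ∪ { t }
  { p, q, s }  = { p } ∪ { q, s }
  { p, q, u }  = { r, s, t }ᶜ
  { p, r, s }  = { r, s } ∪ { p }
  { p, s, t }  = { p, t } ∪ { s }
  { p, s, u }  = { q, r, t }ᶜ
  { q, r, s }  = { p, t, u }ᶜ
  { q, r, u }  = { q, u } ∪ { r }
  { q, s, t }  = { p, r, u }ᶜ
  { q, t, u }  = { q, t } ∪ { q, u }
  { r, s, u }  = { p, q, t }ᶜ
  { r, t, u }  = { u } ∪ { r, t }
  { p, q, r, u }  = { p, r, u } ∪ { q }
  { p, q, s, t }  = { p, q, t } ∪ { s }
  { p, s, t, u }  = { p, t, u } ∪ { s }
  { q, r, t, u }  = { q, u } ∪ { q, r, t }
  { r, s, t, u }  = { r, s, t } ∪ { u }
  [61 total]
Step 5: +3 →
  { p, q, r }  = { q } ∪ { p, r }
  { s, t, u }  = { t, u } ∪ { s, t }
  { p, q, r, s }  = { t, u }ᶜ
  [64 total]
Step 6 adds nothing — fixpoint reached.

|σ(𝒢)| = 64.  σ(𝒢) = { {  }, { p }, { q }, { r }, { s }, { t }, { u }, { p, q }, { p, r }, { p, s }, { p, t }, { p, u }, { q, r }, { q, s }, { q, t }, { q, u }, { r, s }, { r, t }, { r, u }, { s, t }, { s, u }, { t, u }, { p, q, r }, { p, q, s }, { p, q, t }, { p, q, u }, { p, r, s }, { p, r, t }, { p, r, u }, { p, s, t }, { p, s, u }, { p, t, u }, { q, r, s }, { q, r, t }, { q, r, u }, { q, s, t }, { q, s, u }, { q, t, u }, { r, s, t }, { r, s, u }, { r, t, u }, { s, t, u }, { p, q, r, s }, { p, q, r, t }, { p, q, r, u }, { p, q, s, t }, { p, q, s, u }, { p, q, t, u }, { p, r, s, t }, { p, r, s, u }, { p, r, t, u }, { p, s, t, u }, { q, r, s, t }, { q, r, s, u }, { q, r, t, u }, { q, s, t, u }, { r, s, t, u }, { p, q, r, s, t }, { p, q, r, s, u }, { p, q, r, t, u }, { p, q, s, t, u }, { p, r, s, t, u }, { q, r, s, t, u }, X }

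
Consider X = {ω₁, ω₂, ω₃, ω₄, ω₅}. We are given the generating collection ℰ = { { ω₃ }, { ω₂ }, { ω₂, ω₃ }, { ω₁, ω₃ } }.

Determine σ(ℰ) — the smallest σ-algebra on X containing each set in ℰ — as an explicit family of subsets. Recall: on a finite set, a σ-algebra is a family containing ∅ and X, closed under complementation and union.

|σ(ℰ)| = 16.  σ(ℰ) = { {}, { ω₁ }, { ω₂ }, { ω₃ }, { ω₁, ω₂ }, { ω₁, ω₃ }, { ω₂, ω₃ }, { ω₄, ω₅ }, { ω₁, ω₂, ω₃ }, { ω₁, ω₄, ω₅ }, { ω₂, ω₄, ω₅ }, { ω₃, ω₄, ω₅ }, { ω₁, ω₂, ω₄, ω₅ }, { ω₁, ω₃, ω₄, ω₅ }, { ω₂, ω₃, ω₄, ω₅ }, X }

Working:
Take S₀ = ℰ ∪ {∅, X} = { {}, { ω₂ }, { ω₃ }, { ω₁, ω₃ }, { ω₂, ω₃ }, X }.
Step 1. New:
  { ω₁, ω₂, ω₃ }  = { ω₂, ω₃ } ∪ { ω₁, ω₃ }
  { ω₁, ω₄, ω₅ }  = ᶜ of { ω₂, ω₃ }
  { ω₂, ω₄, ω₅ }  = ᶜ of { ω₁, ω₃ }
  { ω₁, ω₂, ω₄, ω₅ }  = ᶜ of { ω₃ }
  { ω₁, ω₃, ω₄, ω₅ }  = ᶜ of { ω₂ }
  |family| = 11
Step 2: +2 →
  { ω₄, ω₅ }  = ᶜ of { ω₁, ω₂, ω₃ }
  { ω₂, ω₃, ω₄, ω₅ }  = { ω₃ } ∪ { ω₂, ω₄, ω₅ }
  |family| = 13
Step 3 (2 new):
  { ω₁ }  = ᶜ of { ω₂, ω₃, ω₄, ω₅ }
  { ω₃, ω₄, ω₅ }  = { ω₃ } ∪ { ω₄, ω₅ }
  |family| = 15
Step 4 (1 new):
  { ω₁, ω₂ }  = ᶜ of { ω₃, ω₄, ω₅ }
  |family| = 16
Step 5: stable.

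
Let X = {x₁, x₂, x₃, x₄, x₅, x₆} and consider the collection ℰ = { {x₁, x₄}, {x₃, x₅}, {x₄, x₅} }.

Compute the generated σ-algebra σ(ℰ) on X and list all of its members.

σ(ℰ) = { {}, {x₁}, {x₃}, {x₄}, {x₅}, {x₁, x₃}, {x₁, x₄}, {x₁, x₅}, {x₂, x₆}, {x₃, x₄}, {x₃, x₅}, {x₄, x₅}, {x₁, x₂, x₆}, {x₁, x₃, x₄}, {x₁, x₃, x₅}, {x₁, x₄, x₅}, {x₂, x₃, x₆}, {x₂, x₄, x₆}, {x₂, x₅, x₆}, {x₃, x₄, x₅}, {x₁, x₂, x₃, x₆}, {x₁, x₂, x₄, x₆}, {x₁, x₂, x₅, x₆}, {x₁, x₃, x₄, x₅}, {x₂, x₃, x₄, x₆}, {x₂, x₃, x₅, x₆}, {x₂, x₄, x₅, x₆}, {x₁, x₂, x₃, x₄, x₆}, {x₁, x₂, x₃, x₅, x₆}, {x₁, x₂, x₄, x₅, x₆}, {x₂, x₃, x₄, x₅, x₆}, X }

Derivation:
Initial family (5 sets): { {}, {x₁, x₄}, {x₃, x₅}, {x₄, x₅}, X }.
Pass 1: +6 →
  {x₁, x₄, x₅}  = {x₄, x₅} ∪ {x₁, x₄}
  {x₃, x₄, x₅}  = {x₄, x₅} ∪ {x₃, x₅}
  {x₁, x₂, x₃, x₆}  = complement {x₄, x₅}
  {x₁, x₂, x₄, x₆}  = complement {x₃, x₅}
  {x₁, x₃, x₄, x₅}  = {x₁, x₄} ∪ {x₃, x₅}
  {x₂, x₃, x₅, x₆}  = complement {x₁, x₄}
  (now 11)
Pass 2: 7 new —
  {x₂, x₆}  = complement {x₁, x₃, x₄, x₅}
  {x₁, x₂, x₆}  = complement {x₃, x₄, x₅}
  {x₂, x₃, x₆}  = complement {x₁, x₄, x₅}
  {x₁, x₂, x₃, x₄, x₆}  = {x₁, x₂, x₄, x₆} ∪ {x₁, x₂, x₃, x₆}
  {x₁, x₂, x₃, x₅, x₆}  = {x₁, x₂, x₃, x₆} ∪ {x₃, x₅}
  {x₁, x₂, x₄, x₅, x₆}  = {x₁, x₄, x₅} ∪ {x₁, x₂, x₄, x₆}
  {x₂, x₃, x₄, x₅, x₆}  = {x₃, x₄, x₅} ∪ {x₂, x₃, x₅, x₆}
  (now 18)
Pass 3 (5 new):
  {x₁}  = complement {x₂, x₃, x₄, x₅, x₆}
  {x₃}  = complement {x₁, x₂, x₄, x₅, x₆}
  {x₄}  = complement {x₁, x₂, x₃, x₅, x₆}
  {x₅}  = complement {x₁, x₂, x₃, x₄, x₆}
  {x₂, x₄, x₅, x₆}  = {x₄, x₅} ∪ {x₂, x₆}
  (now 23)
Pass 4 adds 9:
  {x₁, x₃}  = complement {x₂, x₄, x₅, x₆}
  {x₁, x₅}  = {x₁} ∪ {x₅}
  {x₃, x₄}  = {x₃} ∪ {x₄}
  {x₁, x₃, x₄}  = {x₃} ∪ {x₁, x₄}
  {x₁, x₃, x₅}  = {x₁} ∪ {x₃, x₅}
  {x₂, x₄, x₆}  = {x₂, x₆} ∪ {x₄}
  {x₂, x₅, x₆}  = {x₂, x₆} ∪ {x₅}
  {x₁, x₂, x₅, x₆}  = {x₅} ∪ {x₁, x₂, x₆}
  {x₂, x₃, x₄, x₆}  = {x₂, x₃, x₆} ∪ {x₄}
  (now 32)
After Pass 5 the family is unchanged; done.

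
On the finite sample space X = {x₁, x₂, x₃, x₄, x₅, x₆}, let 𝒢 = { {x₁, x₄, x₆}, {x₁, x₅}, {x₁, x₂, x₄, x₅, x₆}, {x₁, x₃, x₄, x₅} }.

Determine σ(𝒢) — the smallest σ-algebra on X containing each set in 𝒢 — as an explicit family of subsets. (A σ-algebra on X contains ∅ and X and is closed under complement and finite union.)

Begin from { {}, {x₁, x₅}, {x₁, x₄, x₆}, {x₁, x₃, x₄, x₅}, {x₁, x₂, x₄, x₅, x₆}, X } (that is, 𝒢 plus ∅ and X).
Step 1. New:
  {x₃}  = {x₁, x₂, x₄, x₅, x₆}ᶜ
  {x₂, x₆}  = {x₁, x₃, x₄, x₅}ᶜ
  {x₂, x₃, x₅}  = {x₁, x₄, x₆}ᶜ
  {x₁, x₄, x₅, x₆}  = {x₁, x₅} ∪ {x₁, x₄, x₆}
  {x₂, x₃, x₄, x₆}  = {x₁, x₅}ᶜ
  {x₁, x₃, x₄, x₅, x₆}  = {x₁, x₃, x₄, x₅} ∪ {x₁, x₄, x₆}
Step 2: +12 →
  {x₂}  = {x₁, x₃, x₄, x₅, x₆}ᶜ
  {x₂, x₃}  = {x₁, x₄, x₅, x₆}ᶜ
  {x₁, x₃, x₅}  = {x₃} ∪ {x₁, x₅}
  {x₂, x₃, x₆}  = {x₂, x₆} ∪ {x₃}
  {x₁, x₂, x₃, x₅}  = {x₂, x₃, x₅} ∪ {x₁, x₅}
  {x₁, x₂, x₄, x₆}  = {x₂, x₆} ∪ {x₁, x₄, x₆}
  {x₁, x₂, x₅, x₆}  = {x₂, x₆} ∪ {x₁, x₅}
  {x₁, x₃, x₄, x₆}  = {x₁, x₄, x₆} ∪ {x₃}
  {x₂, x₃, x₅, x₆}  = {x₂, x₆} ∪ {x₂, x₃, x₅}
  {x₁, x₂, x₃, x₄, x₅}  = {x₂, x₃, x₅} ∪ {x₁, x₃, x₄, x₅}
  {x₁, x₂, x₃, x₄, x₆}  = {x₁, x₄, x₆} ∪ {x₂, x₃, x₄, x₆}
  {x₂, x₃, x₄, x₅, x₆}  = {x₂, x₃, x₅} ∪ {x₂, x₃, x₄, x₆}
Step 3 adds 12:
  {x₁}  = {x₂, x₃, x₄, x₅, x₆}ᶜ
  {x₅}  = {x₁, x₂, x₃, x₄, x₆}ᶜ
  {x₆}  = {x₁, x₂, x₃, x₄, x₅}ᶜ
  {x₁, x₄}  = {x₂, x₃, x₅, x₆}ᶜ
  {x₂, x₅}  = {x₁, x₃, x₄, x₆}ᶜ
  {x₃, x₄}  = {x₁, x₂, x₅, x₆}ᶜ
  {x₃, x₅}  = {x₁, x₂, x₄, x₆}ᶜ
  {x₄, x₆}  = {x₁, x₂, x₃, x₅}ᶜ
  {x₁, x₂, x₅}  = {x₂} ∪ {x₁, x₅}
  {x₁, x₄, x₅}  = {x₂, x₃, x₆}ᶜ
  {x₂, x₄, x₆}  = {x₁, x₃, x₅}ᶜ
  {x₁, x₂, x₃, x₅, x₆}  = {x₁, x₃, x₅} ∪ {x₂, x₃, x₅, x₆}
Step 4 adds 24:
  {x₄}  = {x₁, x₂, x₃, x₅, x₆}ᶜ
  {x₁, x₂}  = {x₂} ∪ {x₁}
  {x₁, x₃}  = {x₃} ∪ {x₁}
  {x₁, x₆}  = {x₆} ∪ {x₁}
  {x₃, x₆}  = {x₆} ∪ {x₃}
  {x₅, x₆}  = {x₆} ∪ {x₅}
  {x₁, x₂, x₃}  = {x₂, x₃} ∪ {x₁}
  {x₁, x₂, x₄}  = {x₂} ∪ {x₁, x₄}
  {x₁, x₂, x₆}  = {x₂, x₆} ∪ {x₁}
  {x₁, x₃, x₄}  = {x₃, x₄} ∪ {x₁, x₄}
  {x₁, x₅, x₆}  = {x₆} ∪ {x₁, x₅}
  {x₂, x₃, x₄}  = {x₃, x₄} ∪ {x₂}
  {x₂, x₅, x₆}  = {x₂, x₅} ∪ {x₂, x₆}
  {x₃, x₄, x₅}  = {x₃, x₄} ∪ {x₅}
  {x₃, x₄, x₆}  = {x₁, x₂, x₅}ᶜ
  {x₃, x₅, x₆}  = {x₆} ∪ {x₃, x₅}
  {x₄, x₅, x₆}  = {x₅} ∪ {x₄, x₆}
  {x₁, x₂, x₃, x₄}  = {x₂, x₃} ∪ {x₁, x₄}
  {x₁, x₂, x₃, x₆}  = {x₂, x₃, x₆} ∪ {x₁}
  {x₁, x₂, x₄, x₅}  = {x₁, x₄, x₅} ∪ {x₂, x₅}
  {x₁, x₃, x₅, x₆}  = {x₁, x₃, x₅} ∪ {x₆}
  {x₂, x₃, x₄, x₅}  = {x₂, x₅} ∪ {x₃, x₄}
  {x₂, x₄, x₅, x₆}  = {x₂, x₄, x₆} ∪ {x₂, x₅}
  {x₃, x₄, x₅, x₆}  = {x₃, x₅} ∪ {x₄, x₆}
Step 5: 4 new —
  {x₂, x₄}  = {x₁, x₃, x₅, x₆}ᶜ
  {x₄, x₅}  = {x₁, x₂, x₃, x₆}ᶜ
  {x₁, x₃, x₆}  = {x₁, x₆} ∪ {x₁, x₃}
  {x₂, x₄, x₅}  = {x₂, x₅} ∪ {x₄}
Step 6: stable.

Hence σ(𝒢) has 64 members: { {}, {x₁}, {x₂}, {x₃}, {x₄}, {x₅}, {x₆}, {x₁, x₂}, {x₁, x₃}, {x₁, x₄}, {x₁, x₅}, {x₁, x₆}, {x₂, x₃}, {x₂, x₄}, {x₂, x₅}, {x₂, x₆}, {x₃, x₄}, {x₃, x₅}, {x₃, x₆}, {x₄, x₅}, {x₄, x₆}, {x₅, x₆}, {x₁, x₂, x₃}, {x₁, x₂, x₄}, {x₁, x₂, x₅}, {x₁, x₂, x₆}, {x₁, x₃, x₄}, {x₁, x₃, x₅}, {x₁, x₃, x₆}, {x₁, x₄, x₅}, {x₁, x₄, x₆}, {x₁, x₅, x₆}, {x₂, x₃, x₄}, {x₂, x₃, x₅}, {x₂, x₃, x₆}, {x₂, x₄, x₅}, {x₂, x₄, x₆}, {x₂, x₅, x₆}, {x₃, x₄, x₅}, {x₃, x₄, x₆}, {x₃, x₅, x₆}, {x₄, x₅, x₆}, {x₁, x₂, x₃, x₄}, {x₁, x₂, x₃, x₅}, {x₁, x₂, x₃, x₆}, {x₁, x₂, x₄, x₅}, {x₁, x₂, x₄, x₆}, {x₁, x₂, x₅, x₆}, {x₁, x₃, x₄, x₅}, {x₁, x₃, x₄, x₆}, {x₁, x₃, x₅, x₆}, {x₁, x₄, x₅, x₆}, {x₂, x₃, x₄, x₅}, {x₂, x₃, x₄, x₆}, {x₂, x₃, x₅, x₆}, {x₂, x₄, x₅, x₆}, {x₃, x₄, x₅, x₆}, {x₁, x₂, x₃, x₄, x₅}, {x₁, x₂, x₃, x₄, x₆}, {x₁, x₂, x₃, x₅, x₆}, {x₁, x₂, x₄, x₅, x₆}, {x₁, x₃, x₄, x₅, x₆}, {x₂, x₃, x₄, x₅, x₆}, X }.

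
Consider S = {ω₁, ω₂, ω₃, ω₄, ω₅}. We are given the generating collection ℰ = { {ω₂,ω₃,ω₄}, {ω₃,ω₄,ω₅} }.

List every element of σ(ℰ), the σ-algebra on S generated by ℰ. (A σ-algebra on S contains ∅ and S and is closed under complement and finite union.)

Answer: σ(ℰ) = { {}, {ω₁}, {ω₂}, {ω₅}, {ω₁,ω₂}, {ω₁,ω₅}, {ω₂,ω₅}, {ω₃,ω₄}, {ω₁,ω₂,ω₅}, {ω₁,ω₃,ω₄}, {ω₂,ω₃,ω₄}, {ω₃,ω₄,ω₅}, {ω₁,ω₂,ω₃,ω₄}, {ω₁,ω₃,ω₄,ω₅}, {ω₂,ω₃,ω₄,ω₅}, S }

Check:
Start: ℰ ∪ {∅, S} = { {}, {ω₂,ω₃,ω₄}, {ω₃,ω₄,ω₅}, S }.
Pass 1 (3 new):
  {ω₁,ω₂}  = S∖{ω₃,ω₄,ω₅}
  {ω₁,ω₅}  = S∖{ω₂,ω₃,ω₄}
  {ω₂,ω₃,ω₄,ω₅}  = {ω₂,ω₃,ω₄} ∪ {ω₃,ω₄,ω₅}
  (now 7)
Pass 2: +4 →
  {ω₁}  = S∖{ω₂,ω₃,ω₄,ω₅}
  {ω₁,ω₂,ω₅}  = {ω₁,ω₂} ∪ {ω₁,ω₅}
  {ω₁,ω₂,ω₃,ω₄}  = {ω₂,ω₃,ω₄} ∪ {ω₁,ω₂}
  {ω₁,ω₃,ω₄,ω₅}  = {ω₃,ω₄,ω₅} ∪ {ω₁,ω₅}
  (now 11)
Pass 3 (3 new):
  {ω₂}  = S∖{ω₁,ω₃,ω₄,ω₅}
  {ω₅}  = S∖{ω₁,ω₂,ω₃,ω₄}
  {ω₃,ω₄}  = S∖{ω₁,ω₂,ω₅}
  (now 14)
Pass 4: +2 →
  {ω₂,ω₅}  = {ω₂} ∪ {ω₅}
  {ω₁,ω₃,ω₄}  = {ω₃,ω₄} ∪ {ω₁}
  (now 16)
Pass 5: no new sets; the family is a σ-algebra.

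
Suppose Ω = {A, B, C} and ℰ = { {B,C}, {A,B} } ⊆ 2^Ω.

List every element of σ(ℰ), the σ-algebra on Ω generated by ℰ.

Begin from { ∅, {A,B}, {B,C}, Ω } (that is, ℰ plus ∅ and Ω).
Iteration 1: 2 new —
  {A}  = {B,C}ᶜ
  {C}  = {A,B}ᶜ
Iteration 2 adds 1:
  {A,C}  = {C} ∪ {A}
Iteration 3 (1 new):
  {B}  = {A,C}ᶜ
Iteration 4: closed — nothing new.

σ(ℰ) = { ∅, {A}, {B}, {C}, {A,B}, {A,C}, {B,C}, Ω }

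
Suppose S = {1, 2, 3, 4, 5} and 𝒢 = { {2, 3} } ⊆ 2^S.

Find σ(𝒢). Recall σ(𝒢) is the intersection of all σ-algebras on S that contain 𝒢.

Take S₀ = 𝒢 ∪ {∅, S} = { {}, {2, 3}, S }.
Round 1 (1 new):
  {1, 4, 5}  = ᶜ of {2, 3}
  [4 total]
Round 2: no new sets; the family is a σ-algebra.

Therefore σ(𝒢) = { {}, {2, 3}, {1, 4, 5}, S } (|σ(𝒢)| = 4).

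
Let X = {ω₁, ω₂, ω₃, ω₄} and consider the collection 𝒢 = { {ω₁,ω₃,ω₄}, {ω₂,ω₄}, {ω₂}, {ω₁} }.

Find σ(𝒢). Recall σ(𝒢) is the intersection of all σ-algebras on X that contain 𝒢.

|σ(𝒢)| = 16.  σ(𝒢) = { ∅, {ω₁}, {ω₂}, {ω₃}, {ω₄}, {ω₁,ω₂}, {ω₁,ω₃}, {ω₁,ω₄}, {ω₂,ω₃}, {ω₂,ω₄}, {ω₃,ω₄}, {ω₁,ω₂,ω₃}, {ω₁,ω₂,ω₄}, {ω₁,ω₃,ω₄}, {ω₂,ω₃,ω₄}, X }

Check:
Start: 𝒢 ∪ {∅, X} = { ∅, {ω₁}, {ω₂}, {ω₂,ω₄}, {ω₁,ω₃,ω₄}, X }.
Round 1: 4 new —
  {ω₁,ω₂}  = {ω₂} ∪ {ω₁}
  {ω₁,ω₃}  = X∖{ω₂,ω₄}
  {ω₁,ω₂,ω₄}  = {ω₂,ω₄} ∪ {ω₁}
  {ω₂,ω₃,ω₄}  = X∖{ω₁}
  |family| = 10
Round 2. New:
  {ω₃}  = X∖{ω₁,ω₂,ω₄}
  {ω₃,ω₄}  = X∖{ω₁,ω₂}
  {ω₁,ω₂,ω₃}  = {ω₁,ω₂} ∪ {ω₁,ω₃}
  |family| = 13
Round 3: 2 new —
  {ω₄}  = X∖{ω₁,ω₂,ω₃}
  {ω₂,ω₃}  = {ω₃} ∪ {ω₂}
  |family| = 15
Round 4: 1 new —
  {ω₁,ω₄}  = X∖{ω₂,ω₃}
  |family| = 16
Round 5: closed — nothing new.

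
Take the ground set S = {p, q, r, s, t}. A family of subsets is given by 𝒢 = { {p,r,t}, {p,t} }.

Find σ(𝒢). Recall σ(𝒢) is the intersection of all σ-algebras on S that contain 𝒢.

Begin from { {}, {p,t}, {p,r,t}, S } (that is, 𝒢 plus ∅ and S).
Step 1 adds 2:
  {q,s}  = ᶜ of {p,r,t}
  {q,r,s}  = ᶜ of {p,t}
  — 6 sets.
Step 2. New:
  {p,q,s,t}  = {p,t} ∪ {q,s}
  — 7 sets.
Step 3: +1 →
  {r}  = ᶜ of {p,q,s,t}
  — 8 sets.
Step 4: no new sets; the family is a σ-algebra.

Therefore σ(𝒢) = { {}, {r}, {p,t}, {q,s}, {p,r,t}, {q,r,s}, {p,q,s,t}, S } (|σ(𝒢)| = 8).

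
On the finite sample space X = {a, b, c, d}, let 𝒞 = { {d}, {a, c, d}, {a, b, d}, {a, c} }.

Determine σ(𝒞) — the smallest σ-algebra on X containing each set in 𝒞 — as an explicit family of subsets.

|σ(𝒞)| = 16.  σ(𝒞) = { {}, {a}, {b}, {c}, {d}, {a, b}, {a, c}, {a, d}, {b, c}, {b, d}, {c, d}, {a, b, c}, {a, b, d}, {a, c, d}, {b, c, d}, X }

Check:
Take S₀ = 𝒞 ∪ {∅, X} = { {}, {d}, {a, c}, {a, b, d}, {a, c, d}, X }.
Iteration 1: +4 →
  {b}  = ᶜ of {a, c, d}
  {c}  = ᶜ of {a, b, d}
  {b, d}  = ᶜ of {a, c}
  {a, b, c}  = ᶜ of {d}
  (now 10)
Iteration 2: +3 →
  {b, c}  = {b} ∪ {c}
  {c, d}  = {c} ∪ {d}
  {b, c, d}  = {c} ∪ {b, d}
  (now 13)
Iteration 3: +3 →
  {a}  = ᶜ of {b, c, d}
  {a, b}  = ᶜ of {c, d}
  {a, d}  = ᶜ of {b, c}
  (now 16)
After Iteration 4 the family is unchanged; done.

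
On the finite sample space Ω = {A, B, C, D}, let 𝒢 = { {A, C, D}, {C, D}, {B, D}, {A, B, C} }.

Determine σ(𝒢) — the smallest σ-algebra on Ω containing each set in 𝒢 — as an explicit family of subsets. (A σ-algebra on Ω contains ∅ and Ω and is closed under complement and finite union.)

Answer: σ(𝒢) = { ∅, {A}, {B}, {C}, {D}, {A, B}, {A, C}, {A, D}, {B, C}, {B, D}, {C, D}, {A, B, C}, {A, B, D}, {A, C, D}, {B, C, D}, Ω }

Trace:
Start: 𝒢 ∪ {∅, Ω} = { ∅, {B, D}, {C, D}, {A, B, C}, {A, C, D}, Ω }.
Iteration 1: 5 new —
  {B}  = Ω∖{A, C, D}
  {D}  = Ω∖{A, B, C}
  {A, B}  = Ω∖{C, D}
  {A, C}  = Ω∖{B, D}
  {B, C, D}  = {C, D} ∪ {B, D}
  — 11 sets.
Iteration 2. New:
  {A}  = Ω∖{B, C, D}
  {A, B, D}  = {A, B} ∪ {D}
  — 13 sets.
Iteration 3: 2 new —
  {C}  = Ω∖{A, B, D}
  {A, D}  = {D} ∪ {A}
  — 15 sets.
Iteration 4 adds 1:
  {B, C}  = Ω∖{A, D}
  — 16 sets.
Iteration 5: no new sets; the family is a σ-algebra.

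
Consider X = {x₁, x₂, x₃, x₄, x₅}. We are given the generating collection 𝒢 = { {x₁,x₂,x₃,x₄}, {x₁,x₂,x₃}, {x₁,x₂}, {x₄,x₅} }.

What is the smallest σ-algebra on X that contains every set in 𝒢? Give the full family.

Begin from { {}, {x₁,x₂}, {x₄,x₅}, {x₁,x₂,x₃}, {x₁,x₂,x₃,x₄}, X } (that is, 𝒢 plus ∅ and X).
Iteration 1: +3 →
  {x₅}  = ᶜ of {x₁,x₂,x₃,x₄}
  {x₃,x₄,x₅}  = ᶜ of {x₁,x₂}
  {x₁,x₂,x₄,x₅}  = {x₄,x₅} ∪ {x₁,x₂}
  — 9 sets.
Iteration 2: +3 →
  {x₃}  = ᶜ of {x₁,x₂,x₄,x₅}
  {x₁,x₂,x₅}  = {x₁,x₂} ∪ {x₅}
  {x₁,x₂,x₃,x₅}  = {x₁,x₂,x₃} ∪ {x₅}
  — 12 sets.
Iteration 3: +3 →
  {x₄}  = ᶜ of {x₁,x₂,x₃,x₅}
  {x₃,x₄}  = ᶜ of {x₁,x₂,x₅}
  {x₃,x₅}  = {x₃} ∪ {x₅}
  — 15 sets.
Iteration 4 adds 1:
  {x₁,x₂,x₄}  = ᶜ of {x₃,x₅}
  — 16 sets.
Iteration 5: stable.

|σ(𝒢)| = 16.  σ(𝒢) = { {}, {x₃}, {x₄}, {x₅}, {x₁,x₂}, {x₃,x₄}, {x₃,x₅}, {x₄,x₅}, {x₁,x₂,x₃}, {x₁,x₂,x₄}, {x₁,x₂,x₅}, {x₃,x₄,x₅}, {x₁,x₂,x₃,x₄}, {x₁,x₂,x₃,x₅}, {x₁,x₂,x₄,x₅}, X }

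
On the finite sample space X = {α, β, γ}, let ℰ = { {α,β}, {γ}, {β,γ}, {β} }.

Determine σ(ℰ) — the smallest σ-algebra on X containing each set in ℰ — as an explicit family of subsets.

|σ(ℰ)| = 8.  σ(ℰ) = { {}, {α}, {β}, {γ}, {α,β}, {α,γ}, {β,γ}, X }

Derivation:
Begin from { {}, {β}, {γ}, {α,β}, {β,γ}, X } (that is, ℰ plus ∅ and X).
Pass 1: +2 →
  {α}  = {β,γ}ᶜ
  {α,γ}  = {β}ᶜ
  |family| = 8
Pass 2: closed — nothing new.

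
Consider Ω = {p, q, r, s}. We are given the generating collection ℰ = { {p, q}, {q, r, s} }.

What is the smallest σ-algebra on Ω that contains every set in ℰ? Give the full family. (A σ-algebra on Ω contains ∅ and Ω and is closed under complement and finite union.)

Seed the family with ℰ together with ∅ and Ω: { {}, {p, q}, {q, r, s}, Ω }.
Iteration 1 adds 2:
  {p}  = complement {q, r, s}
  {r, s}  = complement {p, q}
Iteration 2 (1 new):
  {p, r, s}  = {r, s} ∪ {p}
Iteration 3: 1 new —
  {q}  = complement {p, r, s}
Iteration 4: already closed under ᶜ and ∪.

Hence σ(ℰ) has 8 members: { {}, {p}, {q}, {p, q}, {r, s}, {p, r, s}, {q, r, s}, Ω }.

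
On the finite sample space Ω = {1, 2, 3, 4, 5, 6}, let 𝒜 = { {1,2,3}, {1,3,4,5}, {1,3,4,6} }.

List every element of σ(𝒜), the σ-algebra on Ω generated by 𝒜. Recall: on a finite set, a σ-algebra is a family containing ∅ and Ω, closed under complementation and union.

Answer: σ(𝒜) = { ∅, {2}, {4}, {5}, {6}, {1,3}, {2,4}, {2,5}, {2,6}, {4,5}, {4,6}, {5,6}, {1,2,3}, {1,3,4}, {1,3,5}, {1,3,6}, {2,4,5}, {2,4,6}, {2,5,6}, {4,5,6}, {1,2,3,4}, {1,2,3,5}, {1,2,3,6}, {1,3,4,5}, {1,3,4,6}, {1,3,5,6}, {2,4,5,6}, {1,2,3,4,5}, {1,2,3,4,6}, {1,2,3,5,6}, {1,3,4,5,6}, Ω }

Derivation:
Take S₀ = 𝒜 ∪ {∅, Ω} = { ∅, {1,2,3}, {1,3,4,5}, {1,3,4,6}, Ω }.
Iteration 1: 6 new —
  {2,5}  = complement {1,3,4,6}
  {2,6}  = complement {1,3,4,5}
  {4,5,6}  = complement {1,2,3}
  {1,2,3,4,5}  = {1,2,3} ∪ {1,3,4,5}
  {1,2,3,4,6}  = {1,2,3} ∪ {1,3,4,6}
  {1,3,4,5,6}  = {1,3,4,5} ∪ {1,3,4,6}
  (now 11)
Iteration 2: +7 →
  {2}  = complement {1,3,4,5,6}
  {5}  = complement {1,2,3,4,6}
  {6}  = complement {1,2,3,4,5}
  {2,5,6}  = {2,5} ∪ {2,6}
  {1,2,3,5}  = {2,5} ∪ {1,2,3}
  {1,2,3,6}  = {1,2,3} ∪ {2,6}
  {2,4,5,6}  = {2,5} ∪ {4,5,6}
  (now 18)
Iteration 3: +6 →
  {1,3}  = complement {2,4,5,6}
  {4,5}  = complement {1,2,3,6}
  {4,6}  = complement {1,2,3,5}
  {5,6}  = {5} ∪ {6}
  {1,3,4}  = complement {2,5,6}
  {1,2,3,5,6}  = {2,5} ∪ {1,2,3,6}
  (now 24)
Iteration 4: +7 →
  {4}  = complement {1,2,3,5,6}
  {1,3,5}  = {5} ∪ {1,3}
  {1,3,6}  = {6} ∪ {1,3}
  {2,4,5}  = {2,5} ∪ {4,5}
  {2,4,6}  = {2} ∪ {4,6}
  {1,2,3,4}  = complement {5,6}
  {1,3,5,6}  = {5,6} ∪ {1,3}
  (now 31)
Iteration 5: 1 new —
  {2,4}  = complement {1,3,5,6}
  (now 32)
Iteration 6: already closed under ᶜ and ∪.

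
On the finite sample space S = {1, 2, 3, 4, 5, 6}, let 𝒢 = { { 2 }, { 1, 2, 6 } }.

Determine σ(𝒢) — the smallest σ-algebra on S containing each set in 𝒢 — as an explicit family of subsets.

Initial family (4 sets): { ∅, { 2 }, { 1, 2, 6 }, S }.
Iteration 1: +2 →
  { 3, 4, 5 }  = { 1, 2, 6 }ᶜ
  { 1, 3, 4, 5, 6 }  = { 2 }ᶜ
  (now 6)
Iteration 2 (1 new):
  { 2, 3, 4, 5 }  = { 3, 4, 5 } ∪ { 2 }
  (now 7)
Iteration 3. New:
  { 1, 6 }  = { 2, 3, 4, 5 }ᶜ
  (now 8)
Iteration 4: no new sets; the family is a σ-algebra.

Hence σ(𝒢) has 8 members: { ∅, { 2 }, { 1, 6 }, { 1, 2, 6 }, { 3, 4, 5 }, { 2, 3, 4, 5 }, { 1, 3, 4, 5, 6 }, S }.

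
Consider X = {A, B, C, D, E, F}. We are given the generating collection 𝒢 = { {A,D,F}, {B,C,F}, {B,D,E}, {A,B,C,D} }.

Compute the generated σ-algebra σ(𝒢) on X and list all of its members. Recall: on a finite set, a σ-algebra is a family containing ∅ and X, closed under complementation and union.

Answer: σ(𝒢) = { {}, {A}, {B}, {C}, {D}, {E}, {F}, {A,B}, {A,C}, {A,D}, {A,E}, {A,F}, {B,C}, {B,D}, {B,E}, {B,F}, {C,D}, {C,E}, {C,F}, {D,E}, {D,F}, {E,F}, {A,B,C}, {A,B,D}, {A,B,E}, {A,B,F}, {A,C,D}, {A,C,E}, {A,C,F}, {A,D,E}, {A,D,F}, {A,E,F}, {B,C,D}, {B,C,E}, {B,C,F}, {B,D,E}, {B,D,F}, {B,E,F}, {C,D,E}, {C,D,F}, {C,E,F}, {D,E,F}, {A,B,C,D}, {A,B,C,E}, {A,B,C,F}, {A,B,D,E}, {A,B,D,F}, {A,B,E,F}, {A,C,D,E}, {A,C,D,F}, {A,C,E,F}, {A,D,E,F}, {B,C,D,E}, {B,C,D,F}, {B,C,E,F}, {B,D,E,F}, {C,D,E,F}, {A,B,C,D,E}, {A,B,C,D,F}, {A,B,C,E,F}, {A,B,D,E,F}, {A,C,D,E,F}, {B,C,D,E,F}, X }

Check:
Start: 𝒢 ∪ {∅, X} = { {}, {A,D,F}, {B,C,F}, {B,D,E}, {A,B,C,D}, X }.
Pass 1 adds 8:
  {E,F}  = ᶜ of {A,B,C,D}
  {A,C,F}  = ᶜ of {B,D,E}
  {A,D,E}  = ᶜ of {B,C,F}
  {B,C,E}  = ᶜ of {A,D,F}
  {A,B,C,D,E}  = {A,B,C,D} ∪ {B,D,E}
  {A,B,C,D,F}  = {B,C,F} ∪ {A,B,C,D}
  {A,B,D,E,F}  = {A,D,F} ∪ {B,D,E}
  {B,C,D,E,F}  = {B,C,F} ∪ {B,D,E}
  [14 total]
Pass 2: 14 new —
  {A}  = ᶜ of {B,C,D,E,F}
  {C}  = ᶜ of {A,B,D,E,F}
  {E}  = ᶜ of {A,B,C,D,F}
  {F}  = ᶜ of {A,B,C,D,E}
  {A,B,C,F}  = {A,C,F} ∪ {B,C,F}
  {A,B,D,E}  = {A,D,E} ∪ {B,D,E}
  {A,C,D,F}  = {A,C,F} ∪ {A,D,F}
  {A,C,E,F}  = {E,F} ∪ {A,C,F}
  {A,D,E,F}  = {A,D,E} ∪ {E,F}
  {B,C,D,E}  = {B,C,E} ∪ {B,D,E}
  {B,C,E,F}  = {E,F} ∪ {B,C,F}
  {B,D,E,F}  = {E,F} ∪ {B,D,E}
  {A,B,C,E,F}  = {A,C,F} ∪ {B,C,E}
  {A,C,D,E,F}  = {A,D,E} ∪ {A,C,F}
  [28 total]
Pass 3 adds 16:
  {B}  = ᶜ of {A,C,D,E,F}
  {D}  = ᶜ of {A,B,C,E,F}
  {A,C}  = ᶜ of {B,D,E,F}
  {A,D}  = ᶜ of {B,C,E,F}
  {A,E}  = {E} ∪ {A}
  {A,F}  = ᶜ of {B,C,D,E}
  {B,C}  = ᶜ of {A,D,E,F}
  {B,D}  = ᶜ of {A,C,E,F}
  {B,E}  = ᶜ of {A,C,D,F}
  {C,E}  = {E} ∪ {C}
  {C,F}  = ᶜ of {A,B,D,E}
  {D,E}  = ᶜ of {A,B,C,F}
  {A,E,F}  = {E,F} ∪ {A}
  {C,E,F}  = {E,F} ∪ {C}
  {A,B,C,E}  = {B,C,E} ∪ {A}
  {A,C,D,E}  = {A,D,E} ∪ {C}
  [44 total]
Pass 4. New:
  {A,B}  = {B} ∪ {A}
  {B,F}  = ᶜ of {A,C,D,E}
  {C,D}  = {C} ∪ {D}
  {D,F}  = ᶜ of {A,B,C,E}
  {A,B,C}  = {B} ∪ {A,C}
  {A,B,D}  = ᶜ of {C,E,F}
  {A,B,E}  = {B} ∪ {A,E}
  {A,B,F}  = {A,F} ∪ {B}
  {A,C,D}  = {A,C} ∪ {D}
  {A,C,E}  = {A,C} ∪ {C,E}
  {B,C,D}  = ᶜ of {A,E,F}
  {B,D,F}  = {B,D} ∪ {F}
  {B,E,F}  = {B} ∪ {E,F}
  {C,D,E}  = {D,E} ∪ {C,E}
  {C,D,F}  = {C,F} ∪ {D}
  {D,E,F}  = {D,E} ∪ {E,F}
  {A,B,D,F}  = ᶜ of {C,E}
  {A,B,E,F}  = {A,F} ∪ {B,E}
  {B,C,D,F}  = ᶜ of {A,E}
  {C,D,E,F}  = {D,E} ∪ {C,F}
  [64 total]
Pass 5: closed — nothing new.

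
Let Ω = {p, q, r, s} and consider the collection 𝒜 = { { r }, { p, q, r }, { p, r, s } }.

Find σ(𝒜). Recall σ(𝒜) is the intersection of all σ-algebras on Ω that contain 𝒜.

σ(𝒜) = { {  }, { p }, { q }, { r }, { s }, { p, q }, { p, r }, { p, s }, { q, r }, { q, s }, { r, s }, { p, q, r }, { p, q, s }, { p, r, s }, { q, r, s }, Ω }

Working:
Take S₀ = 𝒜 ∪ {∅, Ω} = { {  }, { r }, { p, q, r }, { p, r, s }, Ω }.
Iteration 1 adds 3:
  { q }  = { p, r, s }ᶜ
  { s }  = { p, q, r }ᶜ
  { p, q, s }  = { r }ᶜ
  [8 total]
Iteration 2: 3 new —
  { q, r }  = { r } ∪ { q }
  { q, s }  = { s } ∪ { q }
  { r, s }  = { s } ∪ { r }
  [11 total]
Iteration 3: +4 →
  { p, q }  = { r, s }ᶜ
  { p, r }  = { q, s }ᶜ
  { p, s }  = { q, r }ᶜ
  { q, r, s }  = { r } ∪ { q, s }
  [15 total]
Iteration 4 adds 1:
  { p }  = { q, r, s }ᶜ
  [16 total]
Iteration 5: stable.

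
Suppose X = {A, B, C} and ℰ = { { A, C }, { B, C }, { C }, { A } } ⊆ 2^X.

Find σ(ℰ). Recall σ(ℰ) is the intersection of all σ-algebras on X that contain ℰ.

σ(ℰ) (8 sets): { ∅, { A }, { B }, { C }, { A, B }, { A, C }, { B, C }, X }

Trace:
Begin from { ∅, { A }, { C }, { A, C }, { B, C }, X } (that is, ℰ plus ∅ and X).
Round 1. New:
  { B }  = X∖{ A, C }
  { A, B }  = X∖{ C }
Round 2: stable.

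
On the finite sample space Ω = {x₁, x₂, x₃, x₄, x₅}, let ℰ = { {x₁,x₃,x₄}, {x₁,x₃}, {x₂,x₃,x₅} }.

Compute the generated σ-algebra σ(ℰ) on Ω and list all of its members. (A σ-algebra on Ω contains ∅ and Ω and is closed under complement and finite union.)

Begin from { {}, {x₁,x₃}, {x₁,x₃,x₄}, {x₂,x₃,x₅}, Ω } (that is, ℰ plus ∅ and Ω).
Step 1: +4 →
  {x₁,x₄}  = {x₂,x₃,x₅}ᶜ
  {x₂,x₅}  = {x₁,x₃,x₄}ᶜ
  {x₂,x₄,x₅}  = {x₁,x₃}ᶜ
  {x₁,x₂,x₃,x₅}  = {x₂,x₃,x₅} ∪ {x₁,x₃}
  |family| = 9
Step 2 adds 3:
  {x₄}  = {x₁,x₂,x₃,x₅}ᶜ
  {x₁,x₂,x₄,x₅}  = {x₂,x₅} ∪ {x₁,x₄}
  {x₂,x₃,x₄,x₅}  = {x₂,x₃,x₅} ∪ {x₂,x₄,x₅}
  |family| = 12
Step 3. New:
  {x₁}  = {x₂,x₃,x₄,x₅}ᶜ
  {x₃}  = {x₁,x₂,x₄,x₅}ᶜ
  |family| = 14
Step 4 (2 new):
  {x₃,x₄}  = {x₃} ∪ {x₄}
  {x₁,x₂,x₅}  = {x₂,x₅} ∪ {x₁}
  |family| = 16
After Step 5 the family is unchanged; done.

Hence σ(ℰ) has 16 members: { {}, {x₁}, {x₃}, {x₄}, {x₁,x₃}, {x₁,x₄}, {x₂,x₅}, {x₃,x₄}, {x₁,x₂,x₅}, {x₁,x₃,x₄}, {x₂,x₃,x₅}, {x₂,x₄,x₅}, {x₁,x₂,x₃,x₅}, {x₁,x₂,x₄,x₅}, {x₂,x₃,x₄,x₅}, Ω }.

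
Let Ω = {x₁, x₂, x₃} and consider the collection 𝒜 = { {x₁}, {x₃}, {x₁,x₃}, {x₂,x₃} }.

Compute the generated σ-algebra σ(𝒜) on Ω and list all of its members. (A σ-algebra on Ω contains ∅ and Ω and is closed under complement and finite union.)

Start: 𝒜 ∪ {∅, Ω} = { ∅, {x₁}, {x₃}, {x₁,x₃}, {x₂,x₃}, Ω }.
Step 1 adds 2:
  {x₂}  = {x₁,x₃}ᶜ
  {x₁,x₂}  = {x₃}ᶜ
Step 2: already closed under ᶜ and ∪.

Hence σ(𝒜) has 8 members: { ∅, {x₁}, {x₂}, {x₃}, {x₁,x₂}, {x₁,x₃}, {x₂,x₃}, Ω }.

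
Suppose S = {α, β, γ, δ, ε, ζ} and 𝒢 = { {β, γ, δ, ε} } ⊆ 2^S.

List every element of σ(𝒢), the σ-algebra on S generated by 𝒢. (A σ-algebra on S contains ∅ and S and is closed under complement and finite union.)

σ(𝒢) (4 sets): { {}, {α, ζ}, {β, γ, δ, ε}, S }

Trace:
Seed the family with 𝒢 together with ∅ and S: { {}, {β, γ, δ, ε}, S }.
Round 1: 1 new —
  {α, ζ}  = complement {β, γ, δ, ε}
  [4 total]
Round 2 adds nothing — fixpoint reached.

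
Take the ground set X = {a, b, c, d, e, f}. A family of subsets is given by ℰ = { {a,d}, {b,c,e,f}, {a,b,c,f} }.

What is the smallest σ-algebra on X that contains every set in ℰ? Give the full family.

σ(ℰ) (16 sets): { {}, {a}, {d}, {e}, {a,d}, {a,e}, {d,e}, {a,d,e}, {b,c,f}, {a,b,c,f}, {b,c,d,f}, {b,c,e,f}, {a,b,c,d,f}, {a,b,c,e,f}, {b,c,d,e,f}, X }

Check:
Initial family (5 sets): { {}, {a,d}, {a,b,c,f}, {b,c,e,f}, X }.
Round 1: +3 →
  {d,e}  = {a,b,c,f}ᶜ
  {a,b,c,d,f}  = {a,d} ∪ {a,b,c,f}
  {a,b,c,e,f}  = {a,b,c,f} ∪ {b,c,e,f}
  [8 total]
Round 2 (4 new):
  {d}  = {a,b,c,e,f}ᶜ
  {e}  = {a,b,c,d,f}ᶜ
  {a,d,e}  = {d,e} ∪ {a,d}
  {b,c,d,e,f}  = {d,e} ∪ {b,c,e,f}
  [12 total]
Round 3: 2 new —
  {a}  = {b,c,d,e,f}ᶜ
  {b,c,f}  = {a,d,e}ᶜ
  [14 total]
Round 4: 2 new —
  {a,e}  = {a} ∪ {e}
  {b,c,d,f}  = {d} ∪ {b,c,f}
  [16 total]
After Round 5 the family is unchanged; done.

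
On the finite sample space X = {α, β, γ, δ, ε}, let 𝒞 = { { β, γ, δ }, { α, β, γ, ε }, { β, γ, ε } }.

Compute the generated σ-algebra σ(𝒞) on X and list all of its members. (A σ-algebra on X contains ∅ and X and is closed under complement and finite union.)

Initial family (5 sets): { ∅, { β, γ, δ }, { β, γ, ε }, { α, β, γ, ε }, X }.
Step 1 adds 4:
  { δ }  = { α, β, γ, ε }ᶜ
  { α, δ }  = { β, γ, ε }ᶜ
  { α, ε }  = { β, γ, δ }ᶜ
  { β, γ, δ, ε }  = { β, γ, ε } ∪ { β, γ, δ }
Step 2: +3 →
  { α }  = { β, γ, δ, ε }ᶜ
  { α, δ, ε }  = { α, δ } ∪ { α, ε }
  { α, β, γ, δ }  = { β, γ, δ } ∪ { α, δ }
Step 3: 2 new —
  { ε }  = { α, β, γ, δ }ᶜ
  { β, γ }  = { α, δ, ε }ᶜ
Step 4 (2 new):
  { δ, ε }  = { δ } ∪ { ε }
  { α, β, γ }  = { β, γ } ∪ { α }
Step 5: already closed under ᶜ and ∪.

Hence σ(𝒞) has 16 members: { ∅, { α }, { δ }, { ε }, { α, δ }, { α, ε }, { β, γ }, { δ, ε }, { α, β, γ }, { α, δ, ε }, { β, γ, δ }, { β, γ, ε }, { α, β, γ, δ }, { α, β, γ, ε }, { β, γ, δ, ε }, X }.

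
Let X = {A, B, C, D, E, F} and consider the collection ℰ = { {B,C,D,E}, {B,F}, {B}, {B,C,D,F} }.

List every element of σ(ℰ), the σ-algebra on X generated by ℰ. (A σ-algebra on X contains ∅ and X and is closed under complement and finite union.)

Initial family (6 sets): { ∅, {B}, {B,F}, {B,C,D,E}, {B,C,D,F}, X }.
Round 1 adds 5:
  {A,E}  = X∖{B,C,D,F}
  {A,F}  = X∖{B,C,D,E}
  {A,C,D,E}  = X∖{B,F}
  {A,C,D,E,F}  = X∖{B}
  {B,C,D,E,F}  = {B,C,D,F} ∪ {B,C,D,E}
  (now 11)
Round 2 adds 7:
  {A}  = X∖{B,C,D,E,F}
  {A,B,E}  = {B} ∪ {A,E}
  {A,B,F}  = {A,F} ∪ {B}
  {A,E,F}  = {A,F} ∪ {A,E}
  {A,B,E,F}  = {B,F} ∪ {A,E}
  {A,B,C,D,E}  = {B} ∪ {A,C,D,E}
  {A,B,C,D,F}  = {A,F} ∪ {B,C,D,F}
  (now 18)
Round 3: 7 new —
  {E}  = X∖{A,B,C,D,F}
  {F}  = X∖{A,B,C,D,E}
  {A,B}  = {B} ∪ {A}
  {C,D}  = X∖{A,B,E,F}
  {B,C,D}  = X∖{A,E,F}
  {C,D,E}  = X∖{A,B,F}
  {C,D,F}  = X∖{A,B,E}
  (now 25)
Round 4 adds 7:
  {B,E}  = {B} ∪ {E}
  {E,F}  = {F} ∪ {E}
  {A,C,D}  = {C,D} ∪ {A}
  {B,E,F}  = {B,F} ∪ {E}
  {A,B,C,D}  = {C,D} ∪ {A,B}
  {A,C,D,F}  = {C,D} ∪ {A,F}
  {C,D,E,F}  = X∖{A,B}
  (now 32)
Round 5 adds nothing — fixpoint reached.

|σ(ℰ)| = 32.  σ(ℰ) = { ∅, {A}, {B}, {E}, {F}, {A,B}, {A,E}, {A,F}, {B,E}, {B,F}, {C,D}, {E,F}, {A,B,E}, {A,B,F}, {A,C,D}, {A,E,F}, {B,C,D}, {B,E,F}, {C,D,E}, {C,D,F}, {A,B,C,D}, {A,B,E,F}, {A,C,D,E}, {A,C,D,F}, {B,C,D,E}, {B,C,D,F}, {C,D,E,F}, {A,B,C,D,E}, {A,B,C,D,F}, {A,C,D,E,F}, {B,C,D,E,F}, X }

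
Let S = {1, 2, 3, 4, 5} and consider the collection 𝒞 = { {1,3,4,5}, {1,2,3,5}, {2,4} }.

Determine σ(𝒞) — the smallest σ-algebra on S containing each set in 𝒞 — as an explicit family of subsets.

σ(𝒞) (8 sets): { {}, {2}, {4}, {2,4}, {1,3,5}, {1,2,3,5}, {1,3,4,5}, S }

Check:
Seed the family with 𝒞 together with ∅ and S: { {}, {2,4}, {1,2,3,5}, {1,3,4,5}, S }.
Step 1. New:
  {2}  = complement {1,3,4,5}
  {4}  = complement {1,2,3,5}
  {1,3,5}  = complement {2,4}
  (now 8)
Step 2: closed — nothing new.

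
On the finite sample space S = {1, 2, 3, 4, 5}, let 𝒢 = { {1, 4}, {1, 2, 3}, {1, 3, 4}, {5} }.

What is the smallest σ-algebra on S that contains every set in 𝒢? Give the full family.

Initial family (6 sets): { {}, {5}, {1, 4}, {1, 2, 3}, {1, 3, 4}, S }.
Iteration 1 adds 7:
  {2, 5}  = {1, 3, 4}ᶜ
  {4, 5}  = {1, 2, 3}ᶜ
  {1, 4, 5}  = {1, 4} ∪ {5}
  {2, 3, 5}  = {1, 4}ᶜ
  {1, 2, 3, 4}  = {5}ᶜ
  {1, 2, 3, 5}  = {1, 2, 3} ∪ {5}
  {1, 3, 4, 5}  = {1, 3, 4} ∪ {5}
  (now 13)
Iteration 2 (6 new):
  {2}  = {1, 3, 4, 5}ᶜ
  {4}  = {1, 2, 3, 5}ᶜ
  {2, 3}  = {1, 4, 5}ᶜ
  {2, 4, 5}  = {2, 5} ∪ {4, 5}
  {1, 2, 4, 5}  = {1, 4, 5} ∪ {2, 5}
  {2, 3, 4, 5}  = {4, 5} ∪ {2, 3, 5}
  (now 19)
Iteration 3 adds 6:
  {1}  = {2, 3, 4, 5}ᶜ
  {3}  = {1, 2, 4, 5}ᶜ
  {1, 3}  = {2, 4, 5}ᶜ
  {2, 4}  = {2} ∪ {4}
  {1, 2, 4}  = {2} ∪ {1, 4}
  {2, 3, 4}  = {2, 3} ∪ {4}
  (now 25)
Iteration 4. New:
  {1, 2}  = {2} ∪ {1}
  {1, 5}  = {2, 3, 4}ᶜ
  {3, 4}  = {3} ∪ {4}
  {3, 5}  = {1, 2, 4}ᶜ
  {1, 2, 5}  = {2, 5} ∪ {1}
  {1, 3, 5}  = {2, 4}ᶜ
  {3, 4, 5}  = {4, 5} ∪ {3}
  (now 32)
Iteration 5: no new sets; the family is a σ-algebra.

Hence σ(𝒢) has 32 members: { {}, {1}, {2}, {3}, {4}, {5}, {1, 2}, {1, 3}, {1, 4}, {1, 5}, {2, 3}, {2, 4}, {2, 5}, {3, 4}, {3, 5}, {4, 5}, {1, 2, 3}, {1, 2, 4}, {1, 2, 5}, {1, 3, 4}, {1, 3, 5}, {1, 4, 5}, {2, 3, 4}, {2, 3, 5}, {2, 4, 5}, {3, 4, 5}, {1, 2, 3, 4}, {1, 2, 3, 5}, {1, 2, 4, 5}, {1, 3, 4, 5}, {2, 3, 4, 5}, S }.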